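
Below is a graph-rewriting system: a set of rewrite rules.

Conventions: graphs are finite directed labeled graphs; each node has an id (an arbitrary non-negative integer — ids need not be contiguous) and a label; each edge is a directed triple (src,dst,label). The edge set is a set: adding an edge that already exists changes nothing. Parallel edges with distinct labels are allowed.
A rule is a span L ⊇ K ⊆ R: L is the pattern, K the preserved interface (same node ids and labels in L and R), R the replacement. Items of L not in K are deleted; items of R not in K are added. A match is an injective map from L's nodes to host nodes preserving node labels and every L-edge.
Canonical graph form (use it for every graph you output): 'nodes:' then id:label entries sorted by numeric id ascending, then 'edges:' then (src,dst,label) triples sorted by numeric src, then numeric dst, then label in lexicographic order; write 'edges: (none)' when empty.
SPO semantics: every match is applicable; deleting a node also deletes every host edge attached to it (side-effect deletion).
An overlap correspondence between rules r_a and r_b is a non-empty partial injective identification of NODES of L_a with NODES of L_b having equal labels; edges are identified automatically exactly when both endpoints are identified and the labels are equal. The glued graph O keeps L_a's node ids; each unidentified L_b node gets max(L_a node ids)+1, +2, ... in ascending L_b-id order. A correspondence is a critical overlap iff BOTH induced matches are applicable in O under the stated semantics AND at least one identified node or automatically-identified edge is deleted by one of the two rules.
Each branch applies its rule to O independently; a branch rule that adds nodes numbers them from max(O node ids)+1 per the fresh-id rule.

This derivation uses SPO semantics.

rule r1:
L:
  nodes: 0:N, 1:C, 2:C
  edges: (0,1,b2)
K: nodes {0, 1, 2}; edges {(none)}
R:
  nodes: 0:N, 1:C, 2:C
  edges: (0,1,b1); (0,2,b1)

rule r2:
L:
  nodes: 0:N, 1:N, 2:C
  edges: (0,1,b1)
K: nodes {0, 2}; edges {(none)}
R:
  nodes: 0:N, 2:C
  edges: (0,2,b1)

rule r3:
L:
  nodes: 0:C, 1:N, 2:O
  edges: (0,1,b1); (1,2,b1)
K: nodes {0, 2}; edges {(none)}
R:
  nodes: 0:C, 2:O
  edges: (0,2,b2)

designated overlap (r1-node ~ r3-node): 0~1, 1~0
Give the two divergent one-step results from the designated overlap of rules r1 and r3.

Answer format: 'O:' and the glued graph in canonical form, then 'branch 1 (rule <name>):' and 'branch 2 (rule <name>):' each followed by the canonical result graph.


O:
nodes: 0:N, 1:C, 2:C, 3:O
edges: (0,1,b2); (0,3,b1); (1,0,b1)
branch 1 (rule r1):
nodes: 0:N, 1:C, 2:C, 3:O
edges: (0,1,b1); (0,2,b1); (0,3,b1); (1,0,b1)
branch 2 (rule r3):
nodes: 1:C, 2:C, 3:O
edges: (1,3,b2)


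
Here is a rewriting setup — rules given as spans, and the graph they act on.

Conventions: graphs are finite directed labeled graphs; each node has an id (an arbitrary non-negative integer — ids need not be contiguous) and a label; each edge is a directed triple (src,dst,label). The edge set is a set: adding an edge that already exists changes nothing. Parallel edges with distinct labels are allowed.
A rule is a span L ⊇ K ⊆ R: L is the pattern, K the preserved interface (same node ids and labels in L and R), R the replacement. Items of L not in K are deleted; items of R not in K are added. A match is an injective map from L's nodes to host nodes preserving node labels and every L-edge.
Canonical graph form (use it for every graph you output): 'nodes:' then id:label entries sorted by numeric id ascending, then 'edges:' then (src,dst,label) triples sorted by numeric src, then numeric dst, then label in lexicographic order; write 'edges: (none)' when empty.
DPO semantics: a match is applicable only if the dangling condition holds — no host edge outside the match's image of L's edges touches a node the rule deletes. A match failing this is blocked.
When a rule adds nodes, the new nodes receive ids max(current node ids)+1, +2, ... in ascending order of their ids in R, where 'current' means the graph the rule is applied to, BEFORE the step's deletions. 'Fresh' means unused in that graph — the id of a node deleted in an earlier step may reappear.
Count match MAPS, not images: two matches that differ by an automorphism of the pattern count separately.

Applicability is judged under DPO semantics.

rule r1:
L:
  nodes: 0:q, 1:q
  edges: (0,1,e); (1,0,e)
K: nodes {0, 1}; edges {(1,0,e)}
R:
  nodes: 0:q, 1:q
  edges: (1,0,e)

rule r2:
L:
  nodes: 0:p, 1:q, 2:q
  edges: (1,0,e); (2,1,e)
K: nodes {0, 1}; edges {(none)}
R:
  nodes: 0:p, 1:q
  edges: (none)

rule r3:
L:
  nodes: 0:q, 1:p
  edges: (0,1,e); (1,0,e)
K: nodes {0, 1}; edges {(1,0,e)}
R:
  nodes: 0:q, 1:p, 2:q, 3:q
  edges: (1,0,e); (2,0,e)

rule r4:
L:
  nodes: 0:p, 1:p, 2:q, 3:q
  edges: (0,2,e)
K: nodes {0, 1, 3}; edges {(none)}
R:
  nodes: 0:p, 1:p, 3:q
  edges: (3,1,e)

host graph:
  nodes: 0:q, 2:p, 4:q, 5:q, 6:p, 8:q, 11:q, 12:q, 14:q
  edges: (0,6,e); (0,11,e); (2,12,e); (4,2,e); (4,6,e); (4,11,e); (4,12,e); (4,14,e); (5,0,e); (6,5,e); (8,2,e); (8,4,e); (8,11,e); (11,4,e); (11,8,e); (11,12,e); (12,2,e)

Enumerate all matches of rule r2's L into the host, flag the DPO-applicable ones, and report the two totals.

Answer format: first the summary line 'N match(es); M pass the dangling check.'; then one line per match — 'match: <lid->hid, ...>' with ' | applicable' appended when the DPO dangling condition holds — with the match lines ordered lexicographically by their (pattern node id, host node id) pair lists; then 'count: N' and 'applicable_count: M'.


8 match(es); 0 pass the dangling check.
match: 0->2, 1->4, 2->8
match: 0->2, 1->4, 2->11
match: 0->2, 1->8, 2->11
match: 0->2, 1->12, 2->4
match: 0->2, 1->12, 2->11
match: 0->6, 1->0, 2->5
match: 0->6, 1->4, 2->8
match: 0->6, 1->4, 2->11
count: 8
applicable_count: 0


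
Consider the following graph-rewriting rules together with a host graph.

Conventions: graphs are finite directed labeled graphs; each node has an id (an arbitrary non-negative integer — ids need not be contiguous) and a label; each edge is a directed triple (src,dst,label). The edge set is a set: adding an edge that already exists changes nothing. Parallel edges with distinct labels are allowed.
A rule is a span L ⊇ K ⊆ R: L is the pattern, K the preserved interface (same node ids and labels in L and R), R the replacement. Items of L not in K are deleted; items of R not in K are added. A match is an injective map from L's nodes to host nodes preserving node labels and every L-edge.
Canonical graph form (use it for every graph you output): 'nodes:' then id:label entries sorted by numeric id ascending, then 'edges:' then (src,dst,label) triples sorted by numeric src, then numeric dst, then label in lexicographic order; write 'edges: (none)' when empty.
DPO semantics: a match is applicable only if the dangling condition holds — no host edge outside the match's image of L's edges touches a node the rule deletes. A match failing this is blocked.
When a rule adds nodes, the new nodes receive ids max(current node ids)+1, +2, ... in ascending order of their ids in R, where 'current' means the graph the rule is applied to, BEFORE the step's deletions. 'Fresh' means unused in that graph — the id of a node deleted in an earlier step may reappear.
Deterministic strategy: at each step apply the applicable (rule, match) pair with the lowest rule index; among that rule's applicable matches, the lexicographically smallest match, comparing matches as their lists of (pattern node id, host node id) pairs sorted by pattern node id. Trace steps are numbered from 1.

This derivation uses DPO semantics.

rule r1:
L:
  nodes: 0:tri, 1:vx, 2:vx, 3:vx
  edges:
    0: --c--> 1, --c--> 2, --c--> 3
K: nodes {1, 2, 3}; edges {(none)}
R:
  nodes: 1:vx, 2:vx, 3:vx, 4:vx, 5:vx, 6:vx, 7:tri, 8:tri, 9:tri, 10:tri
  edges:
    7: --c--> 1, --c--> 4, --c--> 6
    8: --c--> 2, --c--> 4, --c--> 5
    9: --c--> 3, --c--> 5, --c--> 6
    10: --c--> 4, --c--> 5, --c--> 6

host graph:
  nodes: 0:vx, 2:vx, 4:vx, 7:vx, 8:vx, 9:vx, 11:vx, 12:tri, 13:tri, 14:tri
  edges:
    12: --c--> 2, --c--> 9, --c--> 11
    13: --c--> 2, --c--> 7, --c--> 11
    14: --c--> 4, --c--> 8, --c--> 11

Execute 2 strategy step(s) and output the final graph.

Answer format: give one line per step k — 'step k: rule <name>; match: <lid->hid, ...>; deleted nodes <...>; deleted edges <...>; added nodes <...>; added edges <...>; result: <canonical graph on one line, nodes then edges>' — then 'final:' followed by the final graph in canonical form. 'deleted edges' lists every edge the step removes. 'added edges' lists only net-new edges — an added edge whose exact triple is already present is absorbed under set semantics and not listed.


step 1: rule r1; match: 0->12, 1->2, 2->9, 3->11; deleted nodes 12; deleted edges (12,2,c); (12,9,c); (12,11,c); added nodes 15, 16, 17, 18, 19, 20, 21; added edges (18,2,c); (18,15,c); (18,17,c); (19,9,c); (19,15,c); (19,16,c); (20,11,c); (20,16,c); (20,17,c); (21,15,c); (21,16,c); (21,17,c); result: nodes: 0:vx, 2:vx, 4:vx, 7:vx, 8:vx, 9:vx, 11:vx, 13:tri, 14:tri, 15:vx, 16:vx, 17:vx, 18:tri, 19:tri, 20:tri, 21:tri edges: (13,2,c); (13,7,c); (13,11,c); (14,4,c); (14,8,c); (14,11,c); (18,2,c); (18,15,c); (18,17,c); (19,9,c); (19,15,c); (19,16,c); (20,11,c); (20,16,c); (20,17,c); (21,15,c); (21,16,c); (21,17,c)
step 2: rule r1; match: 0->13, 1->2, 2->7, 3->11; deleted nodes 13; deleted edges (13,2,c); (13,7,c); (13,11,c); added nodes 22, 23, 24, 25, 26, 27, 28; added edges (25,2,c); (25,22,c); (25,24,c); (26,7,c); (26,22,c); (26,23,c); (27,11,c); (27,23,c); (27,24,c); (28,22,c); (28,23,c); (28,24,c); result: nodes: 0:vx, 2:vx, 4:vx, 7:vx, 8:vx, 9:vx, 11:vx, 14:tri, 15:vx, 16:vx, 17:vx, 18:tri, 19:tri, 20:tri, 21:tri, 22:vx, 23:vx, 24:vx, 25:tri, 26:tri, 27:tri, 28:tri edges: (14,4,c); (14,8,c); (14,11,c); (18,2,c); (18,15,c); (18,17,c); (19,9,c); (19,15,c); (19,16,c); (20,11,c); (20,16,c); (20,17,c); (21,15,c); (21,16,c); (21,17,c); (25,2,c); (25,22,c); (25,24,c); (26,7,c); (26,22,c); (26,23,c); (27,11,c); (27,23,c); (27,24,c); (28,22,c); (28,23,c); (28,24,c)
final:
nodes: 0:vx, 2:vx, 4:vx, 7:vx, 8:vx, 9:vx, 11:vx, 14:tri, 15:vx, 16:vx, 17:vx, 18:tri, 19:tri, 20:tri, 21:tri, 22:vx, 23:vx, 24:vx, 25:tri, 26:tri, 27:tri, 28:tri
edges: (14,4,c); (14,8,c); (14,11,c); (18,2,c); (18,15,c); (18,17,c); (19,9,c); (19,15,c); (19,16,c); (20,11,c); (20,16,c); (20,17,c); (21,15,c); (21,16,c); (21,17,c); (25,2,c); (25,22,c); (25,24,c); (26,7,c); (26,22,c); (26,23,c); (27,11,c); (27,23,c); (27,24,c); (28,22,c); (28,23,c); (28,24,c)


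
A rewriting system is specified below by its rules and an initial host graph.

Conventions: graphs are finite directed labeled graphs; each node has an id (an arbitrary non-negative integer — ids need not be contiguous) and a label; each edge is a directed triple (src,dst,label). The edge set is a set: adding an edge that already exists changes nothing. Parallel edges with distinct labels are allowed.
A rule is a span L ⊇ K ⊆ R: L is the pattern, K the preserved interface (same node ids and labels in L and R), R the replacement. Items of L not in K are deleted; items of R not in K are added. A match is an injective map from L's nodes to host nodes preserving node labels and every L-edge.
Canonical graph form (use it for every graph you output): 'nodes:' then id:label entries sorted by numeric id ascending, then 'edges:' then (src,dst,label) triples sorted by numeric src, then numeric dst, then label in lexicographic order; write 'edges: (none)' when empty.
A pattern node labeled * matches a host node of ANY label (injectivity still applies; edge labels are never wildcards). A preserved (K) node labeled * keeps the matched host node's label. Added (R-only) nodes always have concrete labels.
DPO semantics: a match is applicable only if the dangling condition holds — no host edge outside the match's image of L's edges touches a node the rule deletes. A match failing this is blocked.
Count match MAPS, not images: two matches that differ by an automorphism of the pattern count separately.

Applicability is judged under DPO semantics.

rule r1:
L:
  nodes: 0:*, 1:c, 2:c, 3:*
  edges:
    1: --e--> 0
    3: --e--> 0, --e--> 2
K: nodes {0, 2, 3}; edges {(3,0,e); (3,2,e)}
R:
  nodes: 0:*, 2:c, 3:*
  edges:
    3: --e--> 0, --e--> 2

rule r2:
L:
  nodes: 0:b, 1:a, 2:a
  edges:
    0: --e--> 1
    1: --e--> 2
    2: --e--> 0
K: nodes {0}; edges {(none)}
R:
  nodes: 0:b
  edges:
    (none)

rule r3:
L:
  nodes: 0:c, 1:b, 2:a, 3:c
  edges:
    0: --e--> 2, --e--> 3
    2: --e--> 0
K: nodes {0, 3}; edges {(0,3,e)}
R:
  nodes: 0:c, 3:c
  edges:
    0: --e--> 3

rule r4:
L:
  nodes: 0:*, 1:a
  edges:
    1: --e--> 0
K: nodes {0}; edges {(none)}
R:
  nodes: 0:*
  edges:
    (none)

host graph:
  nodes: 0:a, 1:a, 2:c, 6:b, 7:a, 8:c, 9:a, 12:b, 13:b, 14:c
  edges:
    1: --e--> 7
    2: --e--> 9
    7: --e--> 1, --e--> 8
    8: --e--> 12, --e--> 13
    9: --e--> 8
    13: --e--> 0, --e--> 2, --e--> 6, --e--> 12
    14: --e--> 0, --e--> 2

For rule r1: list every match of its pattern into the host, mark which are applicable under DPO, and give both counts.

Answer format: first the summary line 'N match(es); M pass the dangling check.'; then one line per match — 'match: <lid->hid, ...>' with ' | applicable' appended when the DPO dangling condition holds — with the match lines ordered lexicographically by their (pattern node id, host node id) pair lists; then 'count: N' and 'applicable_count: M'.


2 match(es); 0 pass the dangling check.
match: 0->0, 1->14, 2->2, 3->13
match: 0->12, 1->8, 2->2, 3->13
count: 2
applicable_count: 0


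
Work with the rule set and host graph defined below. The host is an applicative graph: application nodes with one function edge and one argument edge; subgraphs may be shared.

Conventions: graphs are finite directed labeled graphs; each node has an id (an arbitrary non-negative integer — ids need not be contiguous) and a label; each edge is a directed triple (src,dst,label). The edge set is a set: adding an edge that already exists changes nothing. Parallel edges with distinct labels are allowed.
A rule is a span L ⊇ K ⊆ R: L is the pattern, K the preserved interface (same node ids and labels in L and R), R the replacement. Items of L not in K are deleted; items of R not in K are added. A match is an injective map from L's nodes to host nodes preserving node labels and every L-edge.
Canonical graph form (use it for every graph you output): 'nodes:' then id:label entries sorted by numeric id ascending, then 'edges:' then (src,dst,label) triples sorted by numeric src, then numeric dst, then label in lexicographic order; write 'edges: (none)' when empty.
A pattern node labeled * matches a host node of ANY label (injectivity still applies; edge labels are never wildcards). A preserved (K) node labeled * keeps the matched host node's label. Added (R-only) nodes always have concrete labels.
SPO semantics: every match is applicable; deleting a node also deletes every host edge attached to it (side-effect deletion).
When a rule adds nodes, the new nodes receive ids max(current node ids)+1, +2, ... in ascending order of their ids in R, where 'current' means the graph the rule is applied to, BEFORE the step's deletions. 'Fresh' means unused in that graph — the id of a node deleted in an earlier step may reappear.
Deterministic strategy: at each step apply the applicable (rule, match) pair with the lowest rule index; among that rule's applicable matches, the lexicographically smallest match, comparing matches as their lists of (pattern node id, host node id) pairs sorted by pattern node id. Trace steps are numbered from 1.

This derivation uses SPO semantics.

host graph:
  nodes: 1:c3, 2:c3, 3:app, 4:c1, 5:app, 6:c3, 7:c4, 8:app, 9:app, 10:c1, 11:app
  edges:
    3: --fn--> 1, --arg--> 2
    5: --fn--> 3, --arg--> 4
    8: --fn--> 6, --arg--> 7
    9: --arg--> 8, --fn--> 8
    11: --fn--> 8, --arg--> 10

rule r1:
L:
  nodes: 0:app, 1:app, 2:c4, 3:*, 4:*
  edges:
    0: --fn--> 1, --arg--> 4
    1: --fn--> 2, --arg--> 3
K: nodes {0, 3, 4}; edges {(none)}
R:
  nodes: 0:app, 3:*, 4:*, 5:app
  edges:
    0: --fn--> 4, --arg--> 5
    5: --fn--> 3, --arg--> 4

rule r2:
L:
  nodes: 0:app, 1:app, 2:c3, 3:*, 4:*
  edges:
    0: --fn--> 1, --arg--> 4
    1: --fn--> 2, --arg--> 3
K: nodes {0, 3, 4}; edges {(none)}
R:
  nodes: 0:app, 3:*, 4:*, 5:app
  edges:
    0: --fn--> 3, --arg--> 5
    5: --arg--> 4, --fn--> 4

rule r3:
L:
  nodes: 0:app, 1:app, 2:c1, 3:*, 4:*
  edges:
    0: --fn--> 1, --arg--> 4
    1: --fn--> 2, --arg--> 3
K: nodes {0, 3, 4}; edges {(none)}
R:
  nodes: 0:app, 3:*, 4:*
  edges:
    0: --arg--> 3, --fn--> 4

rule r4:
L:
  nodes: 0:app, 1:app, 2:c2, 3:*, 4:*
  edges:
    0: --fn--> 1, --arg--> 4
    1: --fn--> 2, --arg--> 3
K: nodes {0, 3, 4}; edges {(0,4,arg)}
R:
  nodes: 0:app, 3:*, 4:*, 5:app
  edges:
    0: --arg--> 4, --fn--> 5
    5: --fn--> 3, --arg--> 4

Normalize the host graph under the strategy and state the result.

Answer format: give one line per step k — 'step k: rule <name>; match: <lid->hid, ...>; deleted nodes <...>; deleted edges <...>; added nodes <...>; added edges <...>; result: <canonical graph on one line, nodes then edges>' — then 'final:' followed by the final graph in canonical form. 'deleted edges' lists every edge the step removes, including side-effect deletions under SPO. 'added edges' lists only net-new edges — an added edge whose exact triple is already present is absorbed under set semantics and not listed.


step 1: rule r2; match: 0->5, 1->3, 2->1, 3->2, 4->4; deleted nodes 1, 3; deleted edges (3,1,fn); (3,2,arg); (5,3,fn); (5,4,arg); added nodes 12; added edges (5,2,fn); (5,12,arg); (12,4,arg); (12,4,fn); result: nodes: 2:c3, 4:c1, 5:app, 6:c3, 7:c4, 8:app, 9:app, 10:c1, 11:app, 12:app edges: (5,2,fn); (5,12,arg); (8,6,fn); (8,7,arg); (9,8,arg); (9,8,fn); (11,8,fn); (11,10,arg); (12,4,arg); (12,4,fn)
step 2: rule r2; match: 0->11, 1->8, 2->6, 3->7, 4->10; deleted nodes 6, 8; deleted edges (8,6,fn); (8,7,arg); (9,8,arg); (9,8,fn); (11,8,fn); (11,10,arg); added nodes 13; added edges (11,7,fn); (11,13,arg); (13,10,arg); (13,10,fn); result: nodes: 2:c3, 4:c1, 5:app, 7:c4, 9:app, 10:c1, 11:app, 12:app, 13:app edges: (5,2,fn); (5,12,arg); (11,7,fn); (11,13,arg); (12,4,arg); (12,4,fn); (13,10,arg); (13,10,fn)
final:
nodes: 2:c3, 4:c1, 5:app, 7:c4, 9:app, 10:c1, 11:app, 12:app, 13:app
edges: (5,2,fn); (5,12,arg); (11,7,fn); (11,13,arg); (12,4,arg); (12,4,fn); (13,10,arg); (13,10,fn)


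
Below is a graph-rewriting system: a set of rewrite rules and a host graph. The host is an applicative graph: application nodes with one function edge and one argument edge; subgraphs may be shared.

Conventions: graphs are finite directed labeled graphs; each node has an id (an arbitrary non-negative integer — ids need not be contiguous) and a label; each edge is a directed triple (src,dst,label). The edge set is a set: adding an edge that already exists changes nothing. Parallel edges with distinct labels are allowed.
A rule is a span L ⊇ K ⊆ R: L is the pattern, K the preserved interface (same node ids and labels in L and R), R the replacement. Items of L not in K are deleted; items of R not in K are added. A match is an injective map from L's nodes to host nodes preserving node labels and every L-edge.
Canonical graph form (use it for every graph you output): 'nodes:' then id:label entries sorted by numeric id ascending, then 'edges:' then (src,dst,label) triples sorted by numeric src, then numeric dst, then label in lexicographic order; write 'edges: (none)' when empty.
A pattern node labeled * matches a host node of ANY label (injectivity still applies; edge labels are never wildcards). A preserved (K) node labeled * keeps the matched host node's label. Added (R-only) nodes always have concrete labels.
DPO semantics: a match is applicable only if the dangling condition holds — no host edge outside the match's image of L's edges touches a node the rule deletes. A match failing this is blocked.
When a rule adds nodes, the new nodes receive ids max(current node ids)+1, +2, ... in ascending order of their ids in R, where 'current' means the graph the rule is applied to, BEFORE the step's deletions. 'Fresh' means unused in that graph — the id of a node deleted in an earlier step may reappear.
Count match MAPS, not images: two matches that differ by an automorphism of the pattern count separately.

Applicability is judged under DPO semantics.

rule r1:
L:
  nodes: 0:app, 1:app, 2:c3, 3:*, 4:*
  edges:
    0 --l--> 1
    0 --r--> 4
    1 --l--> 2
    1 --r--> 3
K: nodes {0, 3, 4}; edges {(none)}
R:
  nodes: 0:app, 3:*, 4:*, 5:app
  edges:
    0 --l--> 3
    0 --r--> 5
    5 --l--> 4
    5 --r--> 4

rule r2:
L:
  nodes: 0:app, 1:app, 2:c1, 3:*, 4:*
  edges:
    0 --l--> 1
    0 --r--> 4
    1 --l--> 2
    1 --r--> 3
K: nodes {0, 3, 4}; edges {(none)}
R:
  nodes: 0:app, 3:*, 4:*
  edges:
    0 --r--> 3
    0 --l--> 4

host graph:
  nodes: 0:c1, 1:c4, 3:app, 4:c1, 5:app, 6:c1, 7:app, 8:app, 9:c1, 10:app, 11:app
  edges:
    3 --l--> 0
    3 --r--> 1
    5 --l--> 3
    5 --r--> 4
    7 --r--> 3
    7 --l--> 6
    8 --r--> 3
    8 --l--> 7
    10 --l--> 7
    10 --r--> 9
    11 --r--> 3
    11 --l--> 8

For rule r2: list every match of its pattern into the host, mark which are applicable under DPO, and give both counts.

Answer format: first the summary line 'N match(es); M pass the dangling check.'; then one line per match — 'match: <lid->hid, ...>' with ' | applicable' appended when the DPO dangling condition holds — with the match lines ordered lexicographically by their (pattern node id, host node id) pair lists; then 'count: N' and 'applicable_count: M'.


2 match(es); 0 pass the dangling check.
match: 0->5, 1->3, 2->0, 3->1, 4->4
match: 0->10, 1->7, 2->6, 3->3, 4->9
count: 2
applicable_count: 0


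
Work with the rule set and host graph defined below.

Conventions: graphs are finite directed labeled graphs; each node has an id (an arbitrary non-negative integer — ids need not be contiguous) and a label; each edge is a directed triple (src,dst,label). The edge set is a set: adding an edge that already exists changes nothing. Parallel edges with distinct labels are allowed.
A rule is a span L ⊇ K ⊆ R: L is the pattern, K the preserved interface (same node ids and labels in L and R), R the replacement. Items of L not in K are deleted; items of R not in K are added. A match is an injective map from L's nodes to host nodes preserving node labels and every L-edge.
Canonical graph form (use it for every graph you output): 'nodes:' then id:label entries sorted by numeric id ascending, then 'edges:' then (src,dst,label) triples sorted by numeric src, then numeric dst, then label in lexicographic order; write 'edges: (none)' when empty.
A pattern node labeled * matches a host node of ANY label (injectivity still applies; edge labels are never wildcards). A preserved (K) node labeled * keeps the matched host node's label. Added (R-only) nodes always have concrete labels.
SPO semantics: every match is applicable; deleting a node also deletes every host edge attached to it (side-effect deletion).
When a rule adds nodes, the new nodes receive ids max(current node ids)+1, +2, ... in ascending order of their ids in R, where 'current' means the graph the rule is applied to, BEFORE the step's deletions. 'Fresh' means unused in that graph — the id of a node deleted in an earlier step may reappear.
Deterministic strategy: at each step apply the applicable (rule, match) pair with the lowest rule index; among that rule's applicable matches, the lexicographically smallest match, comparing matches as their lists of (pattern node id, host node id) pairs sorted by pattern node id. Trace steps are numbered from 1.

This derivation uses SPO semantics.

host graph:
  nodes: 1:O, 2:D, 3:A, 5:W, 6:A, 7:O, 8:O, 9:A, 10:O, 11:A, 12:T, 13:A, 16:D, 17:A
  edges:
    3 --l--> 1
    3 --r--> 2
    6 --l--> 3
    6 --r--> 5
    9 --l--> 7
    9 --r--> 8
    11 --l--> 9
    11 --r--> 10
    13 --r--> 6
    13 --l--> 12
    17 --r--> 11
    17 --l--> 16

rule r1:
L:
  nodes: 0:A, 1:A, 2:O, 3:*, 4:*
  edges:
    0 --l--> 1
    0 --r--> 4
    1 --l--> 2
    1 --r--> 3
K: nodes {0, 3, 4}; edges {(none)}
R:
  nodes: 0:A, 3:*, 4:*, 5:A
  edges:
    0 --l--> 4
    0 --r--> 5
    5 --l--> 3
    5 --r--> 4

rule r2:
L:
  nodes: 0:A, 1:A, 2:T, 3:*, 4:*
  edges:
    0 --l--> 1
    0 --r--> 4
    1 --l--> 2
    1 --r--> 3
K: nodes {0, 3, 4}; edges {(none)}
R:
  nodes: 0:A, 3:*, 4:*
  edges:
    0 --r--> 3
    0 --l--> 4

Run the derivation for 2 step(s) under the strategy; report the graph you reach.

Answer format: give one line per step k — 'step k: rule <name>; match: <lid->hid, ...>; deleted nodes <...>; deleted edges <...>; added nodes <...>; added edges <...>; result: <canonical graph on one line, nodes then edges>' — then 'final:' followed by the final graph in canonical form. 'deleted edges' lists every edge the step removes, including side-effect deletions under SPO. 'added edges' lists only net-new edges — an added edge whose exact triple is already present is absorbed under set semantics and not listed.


step 1: rule r1; match: 0->6, 1->3, 2->1, 3->2, 4->5; deleted nodes 1, 3; deleted edges (3,1,l); (3,2,r); (6,3,l); (6,5,r); added nodes 18; added edges (6,5,l); (6,18,r); (18,2,l); (18,5,r); result: nodes: 2:D, 5:W, 6:A, 7:O, 8:O, 9:A, 10:O, 11:A, 12:T, 13:A, 16:D, 17:A, 18:A edges: (6,5,l); (6,18,r); (9,7,l); (9,8,r); (11,9,l); (11,10,r); (13,6,r); (13,12,l); (17,11,r); (17,16,l); (18,2,l); (18,5,r)
step 2: rule r1; match: 0->11, 1->9, 2->7, 3->8, 4->10; deleted nodes 7, 9; deleted edges (9,7,l); (9,8,r); (11,9,l); (11,10,r); added nodes 19; added edges (11,10,l); (11,19,r); (19,8,l); (19,10,r); result: nodes: 2:D, 5:W, 6:A, 8:O, 10:O, 11:A, 12:T, 13:A, 16:D, 17:A, 18:A, 19:A edges: (6,5,l); (6,18,r); (11,10,l); (11,19,r); (13,6,r); (13,12,l); (17,11,r); (17,16,l); (18,2,l); (18,5,r); (19,8,l); (19,10,r)
final:
nodes: 2:D, 5:W, 6:A, 8:O, 10:O, 11:A, 12:T, 13:A, 16:D, 17:A, 18:A, 19:A
edges: (6,5,l); (6,18,r); (11,10,l); (11,19,r); (13,6,r); (13,12,l); (17,11,r); (17,16,l); (18,2,l); (18,5,r); (19,8,l); (19,10,r)


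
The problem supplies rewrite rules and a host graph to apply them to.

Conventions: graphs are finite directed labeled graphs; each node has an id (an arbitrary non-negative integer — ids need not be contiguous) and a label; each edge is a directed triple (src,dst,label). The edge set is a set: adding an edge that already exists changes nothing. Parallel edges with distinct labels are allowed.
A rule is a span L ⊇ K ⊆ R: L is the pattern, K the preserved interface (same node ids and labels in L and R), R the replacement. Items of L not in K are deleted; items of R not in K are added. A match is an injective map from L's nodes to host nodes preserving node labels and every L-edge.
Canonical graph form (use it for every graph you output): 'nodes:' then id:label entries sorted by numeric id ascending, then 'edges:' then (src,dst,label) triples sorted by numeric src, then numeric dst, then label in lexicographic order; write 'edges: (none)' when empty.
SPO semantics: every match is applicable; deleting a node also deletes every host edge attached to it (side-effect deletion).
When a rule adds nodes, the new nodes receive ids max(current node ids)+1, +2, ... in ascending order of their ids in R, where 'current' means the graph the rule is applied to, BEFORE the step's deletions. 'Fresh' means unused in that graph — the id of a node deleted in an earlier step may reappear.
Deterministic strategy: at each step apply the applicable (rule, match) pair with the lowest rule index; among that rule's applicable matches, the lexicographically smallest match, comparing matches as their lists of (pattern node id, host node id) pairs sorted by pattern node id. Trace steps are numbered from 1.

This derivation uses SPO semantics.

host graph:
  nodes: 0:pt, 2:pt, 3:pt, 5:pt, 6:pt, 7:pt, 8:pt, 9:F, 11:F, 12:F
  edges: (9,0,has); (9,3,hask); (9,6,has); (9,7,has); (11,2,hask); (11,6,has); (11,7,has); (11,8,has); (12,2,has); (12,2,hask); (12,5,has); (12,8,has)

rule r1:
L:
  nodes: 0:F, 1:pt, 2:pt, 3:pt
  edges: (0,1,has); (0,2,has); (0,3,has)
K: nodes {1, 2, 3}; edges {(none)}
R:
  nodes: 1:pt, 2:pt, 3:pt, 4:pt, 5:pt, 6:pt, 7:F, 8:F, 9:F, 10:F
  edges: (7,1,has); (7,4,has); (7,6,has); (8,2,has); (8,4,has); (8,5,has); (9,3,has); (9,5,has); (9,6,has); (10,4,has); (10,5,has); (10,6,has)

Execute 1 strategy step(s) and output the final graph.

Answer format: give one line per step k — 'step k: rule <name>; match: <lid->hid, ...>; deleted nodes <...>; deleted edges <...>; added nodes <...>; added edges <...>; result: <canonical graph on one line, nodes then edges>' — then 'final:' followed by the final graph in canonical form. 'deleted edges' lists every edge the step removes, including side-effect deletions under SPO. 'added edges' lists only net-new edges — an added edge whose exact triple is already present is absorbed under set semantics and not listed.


step 1: rule r1; match: 0->9, 1->0, 2->6, 3->7; deleted nodes 9; deleted edges (9,0,has); (9,3,hask); (9,6,has); (9,7,has); added nodes 13, 14, 15, 16, 17, 18, 19; added edges (16,0,has); (16,13,has); (16,15,has); (17,6,has); (17,13,has); (17,14,has); (18,7,has); (18,14,has); (18,15,has); (19,13,has); (19,14,has); (19,15,has); result: nodes: 0:pt, 2:pt, 3:pt, 5:pt, 6:pt, 7:pt, 8:pt, 11:F, 12:F, 13:pt, 14:pt, 15:pt, 16:F, 17:F, 18:F, 19:F edges: (11,2,hask); (11,6,has); (11,7,has); (11,8,has); (12,2,has); (12,2,hask); (12,5,has); (12,8,has); (16,0,has); (16,13,has); (16,15,has); (17,6,has); (17,13,has); (17,14,has); (18,7,has); (18,14,has); (18,15,has); (19,13,has); (19,14,has); (19,15,has)
final:
nodes: 0:pt, 2:pt, 3:pt, 5:pt, 6:pt, 7:pt, 8:pt, 11:F, 12:F, 13:pt, 14:pt, 15:pt, 16:F, 17:F, 18:F, 19:F
edges: (11,2,hask); (11,6,has); (11,7,has); (11,8,has); (12,2,has); (12,2,hask); (12,5,has); (12,8,has); (16,0,has); (16,13,has); (16,15,has); (17,6,has); (17,13,has); (17,14,has); (18,7,has); (18,14,has); (18,15,has); (19,13,has); (19,14,has); (19,15,has)


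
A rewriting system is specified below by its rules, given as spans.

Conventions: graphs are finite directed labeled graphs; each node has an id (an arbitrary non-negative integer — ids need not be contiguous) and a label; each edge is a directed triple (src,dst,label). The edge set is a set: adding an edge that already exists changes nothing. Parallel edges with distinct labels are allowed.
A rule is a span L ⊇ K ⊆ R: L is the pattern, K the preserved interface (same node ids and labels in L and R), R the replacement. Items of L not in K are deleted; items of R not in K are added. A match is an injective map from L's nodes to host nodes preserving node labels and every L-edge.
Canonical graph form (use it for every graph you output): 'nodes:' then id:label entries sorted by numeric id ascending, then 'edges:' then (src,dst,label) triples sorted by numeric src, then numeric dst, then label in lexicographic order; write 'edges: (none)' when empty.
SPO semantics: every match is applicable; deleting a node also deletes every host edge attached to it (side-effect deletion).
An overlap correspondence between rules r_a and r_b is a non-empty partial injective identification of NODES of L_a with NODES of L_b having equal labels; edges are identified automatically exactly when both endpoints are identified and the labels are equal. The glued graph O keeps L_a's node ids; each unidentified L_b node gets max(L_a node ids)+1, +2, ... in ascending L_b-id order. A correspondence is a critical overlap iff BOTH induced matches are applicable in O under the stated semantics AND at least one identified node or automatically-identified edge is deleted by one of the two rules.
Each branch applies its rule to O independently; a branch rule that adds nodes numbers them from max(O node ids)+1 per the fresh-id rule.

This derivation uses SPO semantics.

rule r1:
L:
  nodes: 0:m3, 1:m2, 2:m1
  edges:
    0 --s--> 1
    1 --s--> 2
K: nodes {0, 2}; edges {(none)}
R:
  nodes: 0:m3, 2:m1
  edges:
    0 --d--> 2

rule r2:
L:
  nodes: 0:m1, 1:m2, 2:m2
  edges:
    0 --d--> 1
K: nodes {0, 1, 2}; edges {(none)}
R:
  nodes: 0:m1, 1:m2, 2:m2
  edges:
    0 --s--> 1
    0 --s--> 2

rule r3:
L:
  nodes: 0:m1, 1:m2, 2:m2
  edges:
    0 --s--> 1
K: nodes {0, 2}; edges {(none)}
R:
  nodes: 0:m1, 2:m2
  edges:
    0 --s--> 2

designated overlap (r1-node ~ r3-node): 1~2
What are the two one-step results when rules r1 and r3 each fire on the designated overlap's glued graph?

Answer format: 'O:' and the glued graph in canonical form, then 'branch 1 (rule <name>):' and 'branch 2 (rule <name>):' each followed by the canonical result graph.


O:
nodes: 0:m3, 1:m2, 2:m1, 3:m1, 4:m2
edges: (0,1,s); (1,2,s); (3,4,s)
branch 1 (rule r1):
nodes: 0:m3, 2:m1, 3:m1, 4:m2
edges: (0,2,d); (3,4,s)
branch 2 (rule r3):
nodes: 0:m3, 1:m2, 2:m1, 3:m1
edges: (0,1,s); (1,2,s); (3,1,s)


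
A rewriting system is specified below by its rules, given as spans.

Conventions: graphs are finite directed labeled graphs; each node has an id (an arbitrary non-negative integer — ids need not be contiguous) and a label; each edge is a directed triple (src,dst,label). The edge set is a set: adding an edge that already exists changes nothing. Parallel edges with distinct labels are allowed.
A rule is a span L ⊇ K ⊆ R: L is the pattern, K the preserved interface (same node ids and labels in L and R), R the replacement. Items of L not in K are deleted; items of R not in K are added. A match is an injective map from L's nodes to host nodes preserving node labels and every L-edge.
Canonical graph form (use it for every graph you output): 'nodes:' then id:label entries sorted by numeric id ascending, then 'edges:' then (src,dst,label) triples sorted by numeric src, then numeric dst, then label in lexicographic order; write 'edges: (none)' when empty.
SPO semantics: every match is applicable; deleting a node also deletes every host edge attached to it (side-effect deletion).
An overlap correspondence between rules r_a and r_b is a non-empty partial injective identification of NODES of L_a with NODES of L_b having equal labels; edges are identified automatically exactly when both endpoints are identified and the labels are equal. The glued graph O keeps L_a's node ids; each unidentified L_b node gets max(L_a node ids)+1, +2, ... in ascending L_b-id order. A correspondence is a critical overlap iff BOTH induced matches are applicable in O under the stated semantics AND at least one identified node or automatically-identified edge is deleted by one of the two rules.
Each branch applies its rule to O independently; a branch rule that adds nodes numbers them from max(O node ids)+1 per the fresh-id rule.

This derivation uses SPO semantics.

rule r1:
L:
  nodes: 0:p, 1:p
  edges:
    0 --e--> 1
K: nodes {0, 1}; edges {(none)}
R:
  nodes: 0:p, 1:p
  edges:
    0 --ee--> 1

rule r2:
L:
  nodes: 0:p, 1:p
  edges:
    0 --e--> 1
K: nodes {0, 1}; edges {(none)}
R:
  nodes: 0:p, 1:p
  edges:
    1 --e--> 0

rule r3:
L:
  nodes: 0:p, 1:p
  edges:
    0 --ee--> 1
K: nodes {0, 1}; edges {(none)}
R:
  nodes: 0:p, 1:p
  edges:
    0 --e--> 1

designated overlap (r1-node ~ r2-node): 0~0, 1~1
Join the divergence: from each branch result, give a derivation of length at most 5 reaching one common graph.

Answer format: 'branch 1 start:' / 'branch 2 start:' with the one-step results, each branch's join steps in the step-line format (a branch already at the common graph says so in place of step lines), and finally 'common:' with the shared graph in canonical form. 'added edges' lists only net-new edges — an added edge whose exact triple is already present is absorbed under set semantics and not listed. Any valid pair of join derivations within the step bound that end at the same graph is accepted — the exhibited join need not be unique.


branch 1 start:
nodes: 0:p, 1:p
edges: (0,1,ee)
branch 2 start:
nodes: 0:p, 1:p
edges: (1,0,e)
branch 1 step 1: rule r3; match: 0->0, 1->1; deleted nodes (none); deleted edges (0,1,ee); added nodes (none); added edges (0,1,e); result: nodes: 0:p, 1:p edges: (0,1,e)
branch 2 step 1: rule r2; match: 0->1, 1->0; deleted nodes (none); deleted edges (1,0,e); added nodes (none); added edges (0,1,e); result: nodes: 0:p, 1:p edges: (0,1,e)
common:
nodes: 0:p, 1:p
edges: (0,1,e)


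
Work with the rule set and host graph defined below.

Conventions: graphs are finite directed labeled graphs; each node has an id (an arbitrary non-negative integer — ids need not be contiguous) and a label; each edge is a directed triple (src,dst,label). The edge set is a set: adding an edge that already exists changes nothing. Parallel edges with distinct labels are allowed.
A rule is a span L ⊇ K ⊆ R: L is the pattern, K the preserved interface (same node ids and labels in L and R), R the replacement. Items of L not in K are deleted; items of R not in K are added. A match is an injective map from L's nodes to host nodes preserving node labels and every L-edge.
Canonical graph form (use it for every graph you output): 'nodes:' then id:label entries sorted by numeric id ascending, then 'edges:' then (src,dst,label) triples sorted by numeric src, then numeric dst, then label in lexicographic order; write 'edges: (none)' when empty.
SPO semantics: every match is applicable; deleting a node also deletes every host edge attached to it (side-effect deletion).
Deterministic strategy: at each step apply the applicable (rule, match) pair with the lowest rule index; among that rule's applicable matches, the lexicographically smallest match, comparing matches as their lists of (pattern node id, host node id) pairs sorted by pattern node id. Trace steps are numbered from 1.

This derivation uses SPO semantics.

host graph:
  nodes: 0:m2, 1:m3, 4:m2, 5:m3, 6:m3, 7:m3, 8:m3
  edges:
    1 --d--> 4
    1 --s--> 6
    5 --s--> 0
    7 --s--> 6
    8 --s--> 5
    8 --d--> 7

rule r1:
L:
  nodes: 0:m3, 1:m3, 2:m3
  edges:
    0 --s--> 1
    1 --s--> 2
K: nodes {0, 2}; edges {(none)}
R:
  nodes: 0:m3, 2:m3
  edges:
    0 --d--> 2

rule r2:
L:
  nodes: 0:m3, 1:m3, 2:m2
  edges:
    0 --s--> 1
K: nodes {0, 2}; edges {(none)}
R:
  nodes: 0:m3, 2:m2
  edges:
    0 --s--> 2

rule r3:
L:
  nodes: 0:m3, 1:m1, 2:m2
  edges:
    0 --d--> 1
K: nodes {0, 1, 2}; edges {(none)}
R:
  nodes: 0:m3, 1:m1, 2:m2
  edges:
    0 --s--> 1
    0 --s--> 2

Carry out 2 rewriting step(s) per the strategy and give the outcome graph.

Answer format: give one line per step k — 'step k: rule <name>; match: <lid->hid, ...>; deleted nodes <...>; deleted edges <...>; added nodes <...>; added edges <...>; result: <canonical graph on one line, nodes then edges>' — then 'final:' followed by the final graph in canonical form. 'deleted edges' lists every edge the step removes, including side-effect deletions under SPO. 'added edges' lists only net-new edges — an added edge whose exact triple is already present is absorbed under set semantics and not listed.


step 1: rule r2; match: 0->1, 1->6, 2->0; deleted nodes 6; deleted edges (1,6,s); (7,6,s); added nodes (none); added edges (1,0,s); result: nodes: 0:m2, 1:m3, 4:m2, 5:m3, 7:m3, 8:m3 edges: (1,0,s); (1,4,d); (5,0,s); (8,5,s); (8,7,d)
step 2: rule r2; match: 0->8, 1->5, 2->0; deleted nodes 5; deleted edges (5,0,s); (8,5,s); added nodes (none); added edges (8,0,s); result: nodes: 0:m2, 1:m3, 4:m2, 7:m3, 8:m3 edges: (1,0,s); (1,4,d); (8,0,s); (8,7,d)
final:
nodes: 0:m2, 1:m3, 4:m2, 7:m3, 8:m3
edges: (1,0,s); (1,4,d); (8,0,s); (8,7,d)


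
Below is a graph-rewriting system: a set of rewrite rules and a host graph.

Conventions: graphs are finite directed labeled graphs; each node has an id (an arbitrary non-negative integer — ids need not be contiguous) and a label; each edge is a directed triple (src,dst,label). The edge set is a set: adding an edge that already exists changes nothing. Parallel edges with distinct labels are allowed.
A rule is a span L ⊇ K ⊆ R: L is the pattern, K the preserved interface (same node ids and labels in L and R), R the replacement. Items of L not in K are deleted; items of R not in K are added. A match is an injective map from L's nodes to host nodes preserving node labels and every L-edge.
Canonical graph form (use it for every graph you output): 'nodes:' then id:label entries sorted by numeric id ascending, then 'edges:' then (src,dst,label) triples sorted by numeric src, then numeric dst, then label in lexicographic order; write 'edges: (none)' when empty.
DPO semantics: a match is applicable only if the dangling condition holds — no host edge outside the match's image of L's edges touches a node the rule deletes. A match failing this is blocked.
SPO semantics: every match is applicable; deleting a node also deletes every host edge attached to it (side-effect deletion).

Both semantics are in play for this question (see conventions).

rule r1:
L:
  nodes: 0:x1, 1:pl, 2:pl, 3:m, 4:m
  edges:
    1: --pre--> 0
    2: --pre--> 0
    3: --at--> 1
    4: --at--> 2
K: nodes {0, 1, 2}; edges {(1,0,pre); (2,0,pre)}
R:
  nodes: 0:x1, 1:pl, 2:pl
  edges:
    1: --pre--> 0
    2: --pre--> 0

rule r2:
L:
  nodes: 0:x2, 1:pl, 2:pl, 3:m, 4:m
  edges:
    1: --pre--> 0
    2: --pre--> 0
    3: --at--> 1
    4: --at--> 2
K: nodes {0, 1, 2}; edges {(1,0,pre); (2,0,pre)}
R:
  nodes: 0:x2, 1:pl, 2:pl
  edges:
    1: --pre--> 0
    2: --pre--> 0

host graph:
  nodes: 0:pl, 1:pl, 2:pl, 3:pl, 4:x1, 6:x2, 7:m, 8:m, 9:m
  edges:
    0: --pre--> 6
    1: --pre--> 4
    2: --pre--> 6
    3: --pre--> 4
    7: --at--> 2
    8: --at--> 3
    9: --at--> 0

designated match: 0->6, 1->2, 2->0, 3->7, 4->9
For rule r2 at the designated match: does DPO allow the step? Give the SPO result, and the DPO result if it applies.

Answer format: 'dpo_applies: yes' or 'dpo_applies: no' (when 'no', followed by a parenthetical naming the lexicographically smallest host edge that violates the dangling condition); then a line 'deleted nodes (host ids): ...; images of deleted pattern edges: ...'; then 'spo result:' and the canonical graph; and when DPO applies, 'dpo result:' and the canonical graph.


dpo_applies: yes
deleted nodes (host ids): 7, 9; images of deleted pattern edges: (7,2,at); (9,0,at)
spo result:
nodes: 0:pl, 1:pl, 2:pl, 3:pl, 4:x1, 6:x2, 8:m
edges: (0,6,pre); (1,4,pre); (2,6,pre); (3,4,pre); (8,3,at)
dpo result:
nodes: 0:pl, 1:pl, 2:pl, 3:pl, 4:x1, 6:x2, 8:m
edges: (0,6,pre); (1,4,pre); (2,6,pre); (3,4,pre); (8,3,at)
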